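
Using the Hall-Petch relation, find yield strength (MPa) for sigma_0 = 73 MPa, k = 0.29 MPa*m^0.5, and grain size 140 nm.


d = 140 nm = 1.4e-07 m
sqrt(d) = 0.0003741657
Hall-Petch contribution = k / sqrt(d) = 0.29 / 0.0003741657 = 775.1 MPa
sigma = sigma_0 + k/sqrt(d) = 73 + 775.1 = 848.1 MPa

848.1


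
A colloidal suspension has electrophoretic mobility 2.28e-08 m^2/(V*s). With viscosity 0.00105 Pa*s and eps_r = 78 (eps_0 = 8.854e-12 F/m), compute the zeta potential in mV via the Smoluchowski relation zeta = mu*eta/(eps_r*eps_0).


Smoluchowski equation: zeta = mu * eta / (eps_r * eps_0)
zeta = 2.28e-08 * 0.00105 / (78 * 8.854e-12)
zeta = 0.034665 V = 34.66 mV

34.66


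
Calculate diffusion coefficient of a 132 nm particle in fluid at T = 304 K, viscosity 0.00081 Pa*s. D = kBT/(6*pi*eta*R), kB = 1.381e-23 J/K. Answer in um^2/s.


Radius R = 132/2 = 66 nm = 6.6e-08 m
D = kB*T / (6*pi*eta*R)
D = 1.381e-23 * 304 / (6 * pi * 0.00081 * 6.6e-08)
D = 4.16617e-12 m^2/s = 4.166 um^2/s

4.166


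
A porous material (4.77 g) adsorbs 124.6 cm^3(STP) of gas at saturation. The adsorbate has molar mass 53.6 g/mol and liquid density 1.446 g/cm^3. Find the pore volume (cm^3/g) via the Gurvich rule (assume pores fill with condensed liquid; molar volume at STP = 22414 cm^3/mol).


Moles adsorbed n = V_ads / 22414 = 124.6 / 22414 = 5.559026e-03 mol
Liquid volume V_liq = n * M / rho_liq = 5.559026e-03 * 53.6 / 1.446 = 0.20606 cm^3
Specific pore volume V_pore = V_liq / m_sample = 0.20606 / 4.77
V_pore = 0.0432 cm^3/g

0.0432


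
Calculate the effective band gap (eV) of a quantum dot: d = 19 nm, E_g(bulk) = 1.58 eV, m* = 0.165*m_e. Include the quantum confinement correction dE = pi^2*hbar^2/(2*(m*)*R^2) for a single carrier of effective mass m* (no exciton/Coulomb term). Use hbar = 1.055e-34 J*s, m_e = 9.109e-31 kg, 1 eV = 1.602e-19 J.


Radius R = 19/2 nm = 9.5e-09 m
Confinement energy dE = pi^2 * hbar^2 / (2 * m_eff * m_e * R^2)
dE = pi^2 * (1.055e-34)^2 / (2 * 0.165 * 9.109e-31 * (9.5e-09)^2) J, divided by 1.602e-19 J/eV
dE = 0.0253 eV
Total band gap = E_g(bulk) + dE = 1.58 + 0.0253 = 1.6053 eV

1.6053


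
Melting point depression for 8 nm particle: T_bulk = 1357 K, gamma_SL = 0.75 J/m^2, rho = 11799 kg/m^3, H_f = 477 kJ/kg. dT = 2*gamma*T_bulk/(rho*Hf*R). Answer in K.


Radius R = 8/2 = 4 nm = 4e-09 m
Convert H_f = 477 kJ/kg = 477000 J/kg
dT = 2 * gamma_SL * T_bulk / (rho * H_f * R)
dT = 2 * 0.75 * 1357 / (11799 * 477000 * 4e-09)
dT = 90.4 K

90.4


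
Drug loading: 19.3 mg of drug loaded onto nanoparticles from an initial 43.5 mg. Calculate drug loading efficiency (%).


Drug loading efficiency = (drug loaded / drug initial) * 100
DLE = 19.3 / 43.5 * 100
DLE = 0.4437 * 100
DLE = 44.37%

44.37


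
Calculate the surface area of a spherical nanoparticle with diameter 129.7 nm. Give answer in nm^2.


Radius r = 129.7/2 = 64.85 nm
Surface area SA = 4 * pi * r^2
SA = 4 * pi * (64.85)^2
SA = 52848.15 nm^2

52848.15


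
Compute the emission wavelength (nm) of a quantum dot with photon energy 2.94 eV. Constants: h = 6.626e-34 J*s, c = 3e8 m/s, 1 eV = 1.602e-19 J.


Convert energy: E = 2.94 eV = 2.94 * 1.602e-19 = 4.70988e-19 J
lambda = h*c / E = 6.626e-34 * 3e8 / 4.70988e-19
lambda = 4.22049e-07 m = 422.0 nm

422.0


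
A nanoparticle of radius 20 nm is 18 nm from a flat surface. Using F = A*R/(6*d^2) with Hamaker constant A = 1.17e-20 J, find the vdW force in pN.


Convert to SI: R = 20 nm = 2e-08 m, d = 18 nm = 1.8e-08 m
F = A * R / (6 * d^2)
F = 1.17e-20 * 2e-08 / (6 * (1.8e-08)^2)
F = 1.2037e-13 N = 0.12 pN

0.12


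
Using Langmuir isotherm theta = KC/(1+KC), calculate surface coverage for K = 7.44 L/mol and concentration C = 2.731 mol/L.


Langmuir isotherm: theta = K*C / (1 + K*C)
K*C = 7.44 * 2.731 = 20.31864
theta = 20.31864 / (1 + 20.31864) = 20.31864 / 21.31864
theta = 0.9531

0.9531


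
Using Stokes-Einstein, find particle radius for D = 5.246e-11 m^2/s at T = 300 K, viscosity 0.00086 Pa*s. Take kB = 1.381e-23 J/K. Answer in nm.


Stokes-Einstein: R = kB*T / (6*pi*eta*D)
R = 1.381e-23 * 300 / (6 * pi * 0.00086 * 5.246e-11)
R = 4.87177e-09 m = 4.87 nm

4.87


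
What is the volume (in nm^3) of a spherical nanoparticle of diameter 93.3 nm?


Radius r = 93.3/2 = 46.65 nm
Volume V = (4/3) * pi * r^3
V = (4/3) * pi * (46.65)^3
V = 425249.25 nm^3

425249.25


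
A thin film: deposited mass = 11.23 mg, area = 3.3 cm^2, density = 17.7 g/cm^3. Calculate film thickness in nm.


Convert: m = 11.23 mg = 1.1230e-05 kg, A = 3.3 cm^2 = 3.3000e-04 m^2, rho = 17.7 g/cm^3 = 17700 kg/m^3
t = m / (A * rho)
t = 1.1230e-05 / (3.3000e-04 * 17700)
t = 1.9226e-06 m = 1922.6 nm

1922.6


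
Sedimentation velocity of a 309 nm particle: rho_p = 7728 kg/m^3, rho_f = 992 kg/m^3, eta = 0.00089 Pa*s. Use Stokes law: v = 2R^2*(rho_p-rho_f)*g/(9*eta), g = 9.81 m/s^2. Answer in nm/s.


Radius R = 309/2 nm = 1.545e-07 m
Density difference = 7728 - 992 = 6736 kg/m^3
v = 2 * R^2 * (rho_p - rho_f) * g / (9 * eta)
v = 2 * (1.545e-07)^2 * 6736 * 9.81 / (9 * 0.00089)
v = 3.93845e-07 m/s = 393.8452 nm/s

393.8452


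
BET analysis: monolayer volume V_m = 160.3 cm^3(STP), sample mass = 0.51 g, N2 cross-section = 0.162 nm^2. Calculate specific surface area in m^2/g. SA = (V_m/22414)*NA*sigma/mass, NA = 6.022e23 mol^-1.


Number of moles in monolayer = V_m / 22414 = 160.3 / 22414 = 0.00715178
Number of molecules = moles * NA = 0.00715178 * 6.022e23
SA = molecules * sigma / mass
SA = (160.3 / 22414) * 6.022e23 * 0.162e-18 / 0.51
SA = 1368.0 m^2/g

1368.0


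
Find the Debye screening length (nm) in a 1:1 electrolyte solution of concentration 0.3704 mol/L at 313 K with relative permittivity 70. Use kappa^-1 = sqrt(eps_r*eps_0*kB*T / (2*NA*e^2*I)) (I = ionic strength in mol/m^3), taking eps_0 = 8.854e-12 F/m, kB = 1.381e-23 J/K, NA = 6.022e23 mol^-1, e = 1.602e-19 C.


Ionic strength I = 0.3704 * 1^2 * 1000 = 370.4 mol/m^3
kappa^-1 = sqrt(70 * 8.854e-12 * 1.381e-23 * 313 / (2 * 6.022e23 * (1.602e-19)^2 * 370.4))
kappa^-1 = 0.484 nm

0.484


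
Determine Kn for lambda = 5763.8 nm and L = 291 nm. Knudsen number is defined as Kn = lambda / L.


Knudsen number Kn = lambda / L
Kn = 5763.8 / 291
Kn = 19.8069

19.8069


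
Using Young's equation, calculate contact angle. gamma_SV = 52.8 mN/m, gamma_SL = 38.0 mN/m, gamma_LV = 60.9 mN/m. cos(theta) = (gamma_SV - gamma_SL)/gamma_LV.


cos(theta) = (gamma_SV - gamma_SL) / gamma_LV
cos(theta) = (52.8 - 38.0) / 60.9
cos(theta) = 0.243021
theta = arccos(0.243021) = 75.94 degrees

75.94


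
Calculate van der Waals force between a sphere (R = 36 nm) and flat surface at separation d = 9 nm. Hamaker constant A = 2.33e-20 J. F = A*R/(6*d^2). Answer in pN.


Convert to SI: R = 36 nm = 3.6e-08 m, d = 9 nm = 9e-09 m
F = A * R / (6 * d^2)
F = 2.33e-20 * 3.6e-08 / (6 * (9e-09)^2)
F = 1.72593e-12 N = 1.726 pN

1.726


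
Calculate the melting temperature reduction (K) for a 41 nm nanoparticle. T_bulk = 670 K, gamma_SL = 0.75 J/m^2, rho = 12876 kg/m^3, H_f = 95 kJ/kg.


Radius R = 41/2 = 20.5 nm = 2.05e-08 m
Convert H_f = 95 kJ/kg = 95000 J/kg
dT = 2 * gamma_SL * T_bulk / (rho * H_f * R)
dT = 2 * 0.75 * 670 / (12876 * 95000 * 2.05e-08)
dT = 40.1 K

40.1


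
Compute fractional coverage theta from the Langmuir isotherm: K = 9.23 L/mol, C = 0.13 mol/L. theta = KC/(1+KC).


Langmuir isotherm: theta = K*C / (1 + K*C)
K*C = 9.23 * 0.13 = 1.1999
theta = 1.1999 / (1 + 1.1999) = 1.1999 / 2.1999
theta = 0.5454

0.5454


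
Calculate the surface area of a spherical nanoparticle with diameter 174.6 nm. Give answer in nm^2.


Radius r = 174.6/2 = 87.3 nm
Surface area SA = 4 * pi * r^2
SA = 4 * pi * (87.3)^2
SA = 95771.95 nm^2

95771.95


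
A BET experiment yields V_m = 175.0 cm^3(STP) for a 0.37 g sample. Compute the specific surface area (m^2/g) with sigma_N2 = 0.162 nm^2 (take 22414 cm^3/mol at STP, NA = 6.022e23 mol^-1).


Number of moles in monolayer = V_m / 22414 = 175.0 / 22414 = 0.00780762
Number of molecules = moles * NA = 0.00780762 * 6.022e23
SA = molecules * sigma / mass
SA = (175.0 / 22414) * 6.022e23 * 0.162e-18 / 0.37
SA = 2058.6 m^2/g

2058.6


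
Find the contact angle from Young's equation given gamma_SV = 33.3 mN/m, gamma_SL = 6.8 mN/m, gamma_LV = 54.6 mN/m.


cos(theta) = (gamma_SV - gamma_SL) / gamma_LV
cos(theta) = (33.3 - 6.8) / 54.6
cos(theta) = 0.485348
theta = arccos(0.485348) = 60.96 degrees

60.96


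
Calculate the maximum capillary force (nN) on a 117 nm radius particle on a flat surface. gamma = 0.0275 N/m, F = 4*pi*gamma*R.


Convert radius: R = 117 nm = 1.17e-07 m
F = 4 * pi * gamma * R
F = 4 * pi * 0.0275 * 1.17e-07
F = 4.04323e-08 N = 40.4323 nN

40.4323


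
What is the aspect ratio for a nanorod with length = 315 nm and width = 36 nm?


Aspect ratio AR = length / diameter
AR = 315 / 36
AR = 8.75

8.75


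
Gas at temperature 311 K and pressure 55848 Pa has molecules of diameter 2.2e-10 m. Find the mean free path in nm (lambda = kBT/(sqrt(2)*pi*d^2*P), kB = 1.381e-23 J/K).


Mean free path: lambda = kB*T / (sqrt(2) * pi * d^2 * P)
lambda = 1.381e-23 * 311 / (sqrt(2) * pi * (2.2e-10)^2 * 55848)
lambda = 3.57632e-07 m
lambda = 357.63 nm

357.63


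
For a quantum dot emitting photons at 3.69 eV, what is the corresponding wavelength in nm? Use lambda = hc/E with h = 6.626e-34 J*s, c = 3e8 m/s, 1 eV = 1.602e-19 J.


Convert energy: E = 3.69 eV = 3.69 * 1.602e-19 = 5.91138e-19 J
lambda = h*c / E = 6.626e-34 * 3e8 / 5.91138e-19
lambda = 3.36267e-07 m = 336.3 nm

336.3


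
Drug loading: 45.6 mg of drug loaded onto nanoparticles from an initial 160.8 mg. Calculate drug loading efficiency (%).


Drug loading efficiency = (drug loaded / drug initial) * 100
DLE = 45.6 / 160.8 * 100
DLE = 0.2836 * 100
DLE = 28.36%

28.36


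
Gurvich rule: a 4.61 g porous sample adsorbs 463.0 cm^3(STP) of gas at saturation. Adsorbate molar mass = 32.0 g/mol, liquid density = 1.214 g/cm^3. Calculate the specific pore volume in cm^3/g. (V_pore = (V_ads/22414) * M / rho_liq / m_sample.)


Moles adsorbed n = V_ads / 22414 = 463.0 / 22414 = 2.065673e-02 mol
Liquid volume V_liq = n * M / rho_liq = 2.065673e-02 * 32.0 / 1.214 = 0.54449 cm^3
Specific pore volume V_pore = V_liq / m_sample = 0.54449 / 4.61
V_pore = 0.1181 cm^3/g

0.1181


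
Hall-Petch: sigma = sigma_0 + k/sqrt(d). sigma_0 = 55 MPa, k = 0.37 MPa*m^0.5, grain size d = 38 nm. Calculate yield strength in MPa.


d = 38 nm = 3.8e-08 m
sqrt(d) = 0.0001949359
Hall-Petch contribution = k / sqrt(d) = 0.37 / 0.0001949359 = 1898.1 MPa
sigma = sigma_0 + k/sqrt(d) = 55 + 1898.1 = 1953.1 MPa

1953.1


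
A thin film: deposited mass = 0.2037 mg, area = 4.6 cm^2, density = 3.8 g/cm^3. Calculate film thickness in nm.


Convert: m = 0.2037 mg = 2.0370e-07 kg, A = 4.6 cm^2 = 4.6000e-04 m^2, rho = 3.8 g/cm^3 = 3800 kg/m^3
t = m / (A * rho)
t = 2.0370e-07 / (4.6000e-04 * 3800)
t = 1.1653e-07 m = 116.5 nm

116.5


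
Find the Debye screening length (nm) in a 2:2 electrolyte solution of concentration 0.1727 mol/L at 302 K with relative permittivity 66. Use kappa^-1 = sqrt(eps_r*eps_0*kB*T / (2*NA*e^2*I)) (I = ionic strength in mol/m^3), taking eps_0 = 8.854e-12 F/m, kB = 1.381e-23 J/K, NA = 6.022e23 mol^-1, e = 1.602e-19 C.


Ionic strength I = 0.1727 * 2^2 * 1000 = 690.8 mol/m^3
kappa^-1 = sqrt(66 * 8.854e-12 * 1.381e-23 * 302 / (2 * 6.022e23 * (1.602e-19)^2 * 690.8))
kappa^-1 = 0.338 nm

0.338


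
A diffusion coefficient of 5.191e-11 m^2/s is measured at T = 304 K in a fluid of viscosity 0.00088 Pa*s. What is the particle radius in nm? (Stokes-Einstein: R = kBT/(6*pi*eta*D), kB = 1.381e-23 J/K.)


Stokes-Einstein: R = kB*T / (6*pi*eta*D)
R = 1.381e-23 * 304 / (6 * pi * 0.00088 * 5.191e-11)
R = 4.87565e-09 m = 4.88 nm

4.88


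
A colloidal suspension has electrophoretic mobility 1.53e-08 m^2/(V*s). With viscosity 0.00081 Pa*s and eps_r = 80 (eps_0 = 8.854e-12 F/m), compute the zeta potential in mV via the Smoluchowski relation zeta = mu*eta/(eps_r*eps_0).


Smoluchowski equation: zeta = mu * eta / (eps_r * eps_0)
zeta = 1.53e-08 * 0.00081 / (80 * 8.854e-12)
zeta = 0.017496 V = 17.5 mV

17.5


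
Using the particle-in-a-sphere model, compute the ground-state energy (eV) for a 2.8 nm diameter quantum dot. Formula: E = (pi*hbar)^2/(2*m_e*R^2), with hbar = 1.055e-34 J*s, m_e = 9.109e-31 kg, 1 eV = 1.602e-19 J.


Radius R = 2.8/2 = 1.4 nm = 1.4e-09 m
E = (pi * 1.055e-34)^2 / (2 * 9.109e-31 * (1.4e-09)^2)
E(J) = 3.07644e-20
E = E(J) / 1.602e-19 = 0.192 eV

0.192


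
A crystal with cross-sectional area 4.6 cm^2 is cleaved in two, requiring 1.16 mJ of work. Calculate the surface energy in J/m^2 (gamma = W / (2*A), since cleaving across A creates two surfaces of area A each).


Convert: A = 4.6 cm^2 = 0.00046 m^2, W = 1.16 mJ = 0.00116 J
Cleaving exposes two faces of area A, so total new surface = 2*A and gamma = W / (2*A)
gamma = 0.00116 / (2 * 0.00046)
gamma = 1.261 J/m^2

1.261


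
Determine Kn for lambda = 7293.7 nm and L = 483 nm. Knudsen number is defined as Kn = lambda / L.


Knudsen number Kn = lambda / L
Kn = 7293.7 / 483
Kn = 15.1008

15.1008


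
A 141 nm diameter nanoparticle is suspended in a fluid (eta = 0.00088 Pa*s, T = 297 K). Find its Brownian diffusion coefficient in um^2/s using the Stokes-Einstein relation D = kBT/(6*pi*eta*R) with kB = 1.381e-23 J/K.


Radius R = 141/2 = 70.5 nm = 7.05e-08 m
D = kB*T / (6*pi*eta*R)
D = 1.381e-23 * 297 / (6 * pi * 0.00088 * 7.05e-08)
D = 3.50733e-12 m^2/s = 3.507 um^2/s

3.507


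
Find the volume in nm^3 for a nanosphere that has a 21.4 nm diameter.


Radius r = 21.4/2 = 10.7 nm
Volume V = (4/3) * pi * r^3
V = (4/3) * pi * (10.7)^3
V = 5131.45 nm^3

5131.45


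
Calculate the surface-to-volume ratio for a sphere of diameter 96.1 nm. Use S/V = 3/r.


Radius r = 96.1/2 = 48.05 nm
S/V = 3 / r = 3 / 48.05
S/V = 0.0624 nm^-1

0.0624


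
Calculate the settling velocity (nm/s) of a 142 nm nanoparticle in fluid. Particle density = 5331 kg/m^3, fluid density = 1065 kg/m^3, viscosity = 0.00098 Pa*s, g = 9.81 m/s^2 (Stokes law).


Radius R = 142/2 nm = 7.1e-08 m
Density difference = 5331 - 1065 = 4266 kg/m^3
v = 2 * R^2 * (rho_p - rho_f) * g / (9 * eta)
v = 2 * (7.1e-08)^2 * 4266 * 9.81 / (9 * 0.00098)
v = 4.78374e-08 m/s = 47.8374 nm/s

47.8374


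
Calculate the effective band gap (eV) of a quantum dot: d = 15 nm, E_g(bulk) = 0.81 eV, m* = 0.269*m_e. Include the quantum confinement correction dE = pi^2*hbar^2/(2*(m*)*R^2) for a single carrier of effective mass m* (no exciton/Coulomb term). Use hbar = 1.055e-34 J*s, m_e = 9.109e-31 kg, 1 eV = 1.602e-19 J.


Radius R = 15/2 nm = 7.5e-09 m
Confinement energy dE = pi^2 * hbar^2 / (2 * m_eff * m_e * R^2)
dE = pi^2 * (1.055e-34)^2 / (2 * 0.269 * 9.109e-31 * (7.5e-09)^2) J, divided by 1.602e-19 J/eV
dE = 0.0249 eV
Total band gap = E_g(bulk) + dE = 0.81 + 0.0249 = 0.8349 eV

0.8349


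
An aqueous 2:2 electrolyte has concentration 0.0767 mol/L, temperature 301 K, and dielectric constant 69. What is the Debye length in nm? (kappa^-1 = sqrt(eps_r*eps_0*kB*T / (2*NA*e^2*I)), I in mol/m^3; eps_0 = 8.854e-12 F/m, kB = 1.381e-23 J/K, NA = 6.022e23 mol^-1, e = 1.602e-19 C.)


Ionic strength I = 0.0767 * 2^2 * 1000 = 306.8 mol/m^3
kappa^-1 = sqrt(69 * 8.854e-12 * 1.381e-23 * 301 / (2 * 6.022e23 * (1.602e-19)^2 * 306.8))
kappa^-1 = 0.517 nm

0.517


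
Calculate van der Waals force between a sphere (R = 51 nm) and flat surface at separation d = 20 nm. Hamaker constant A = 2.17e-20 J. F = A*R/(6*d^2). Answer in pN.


Convert to SI: R = 51 nm = 5.1e-08 m, d = 20 nm = 2e-08 m
F = A * R / (6 * d^2)
F = 2.17e-20 * 5.1e-08 / (6 * (2e-08)^2)
F = 4.61125e-13 N = 0.461 pN

0.461


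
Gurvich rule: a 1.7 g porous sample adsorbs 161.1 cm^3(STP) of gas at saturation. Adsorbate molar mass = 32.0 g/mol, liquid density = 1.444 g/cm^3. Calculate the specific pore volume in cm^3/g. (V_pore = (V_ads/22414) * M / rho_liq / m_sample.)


Moles adsorbed n = V_ads / 22414 = 161.1 / 22414 = 7.187472e-03 mol
Liquid volume V_liq = n * M / rho_liq = 7.187472e-03 * 32.0 / 1.444 = 0.15928 cm^3
Specific pore volume V_pore = V_liq / m_sample = 0.15928 / 1.7
V_pore = 0.0937 cm^3/g

0.0937


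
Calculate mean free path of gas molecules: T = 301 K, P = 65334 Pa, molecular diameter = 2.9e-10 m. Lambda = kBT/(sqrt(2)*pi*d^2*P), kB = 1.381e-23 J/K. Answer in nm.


Mean free path: lambda = kB*T / (sqrt(2) * pi * d^2 * P)
lambda = 1.381e-23 * 301 / (sqrt(2) * pi * (2.9e-10)^2 * 65334)
lambda = 1.70279e-07 m
lambda = 170.28 nm

170.28


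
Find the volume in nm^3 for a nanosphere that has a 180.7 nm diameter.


Radius r = 180.7/2 = 90.35 nm
Volume V = (4/3) * pi * r^3
V = (4/3) * pi * (90.35)^3
V = 3089392.44 nm^3

3089392.44


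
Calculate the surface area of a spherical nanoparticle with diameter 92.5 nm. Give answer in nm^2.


Radius r = 92.5/2 = 46.25 nm
Surface area SA = 4 * pi * r^2
SA = 4 * pi * (46.25)^2
SA = 26880.25 nm^2

26880.25


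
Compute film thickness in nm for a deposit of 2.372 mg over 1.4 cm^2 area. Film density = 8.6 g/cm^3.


Convert: m = 2.372 mg = 2.3720e-06 kg, A = 1.4 cm^2 = 1.4000e-04 m^2, rho = 8.6 g/cm^3 = 8600 kg/m^3
t = m / (A * rho)
t = 2.3720e-06 / (1.4000e-04 * 8600)
t = 1.9701e-06 m = 1970.1 nm

1970.1


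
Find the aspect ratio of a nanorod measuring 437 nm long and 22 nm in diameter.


Aspect ratio AR = length / diameter
AR = 437 / 22
AR = 19.86

19.86


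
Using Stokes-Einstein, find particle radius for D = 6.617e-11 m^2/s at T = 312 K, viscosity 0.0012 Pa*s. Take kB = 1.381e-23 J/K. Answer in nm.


Stokes-Einstein: R = kB*T / (6*pi*eta*D)
R = 1.381e-23 * 312 / (6 * pi * 0.0012 * 6.617e-11)
R = 2.87876e-09 m = 2.88 nm

2.88


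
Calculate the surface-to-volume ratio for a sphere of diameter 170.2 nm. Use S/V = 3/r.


Radius r = 170.2/2 = 85.1 nm
S/V = 3 / r = 3 / 85.1
S/V = 0.0353 nm^-1

0.0353


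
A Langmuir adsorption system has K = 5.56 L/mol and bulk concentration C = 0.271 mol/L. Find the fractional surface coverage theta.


Langmuir isotherm: theta = K*C / (1 + K*C)
K*C = 5.56 * 0.271 = 1.50676
theta = 1.50676 / (1 + 1.50676) = 1.50676 / 2.50676
theta = 0.6011

0.6011


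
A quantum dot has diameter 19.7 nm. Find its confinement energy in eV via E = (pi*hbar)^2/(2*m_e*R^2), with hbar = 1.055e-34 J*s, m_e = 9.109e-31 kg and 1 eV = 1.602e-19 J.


Radius R = 19.7/2 = 9.85 nm = 9.85e-09 m
E = (pi * 1.055e-34)^2 / (2 * 9.109e-31 * (9.85e-09)^2)
E(J) = 6.21486e-22
E = E(J) / 1.602e-19 = 0.0039 eV

0.0039


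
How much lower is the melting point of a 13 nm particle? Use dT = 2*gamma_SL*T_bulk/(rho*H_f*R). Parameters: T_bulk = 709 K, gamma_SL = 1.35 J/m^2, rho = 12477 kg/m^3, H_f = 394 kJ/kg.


Radius R = 13/2 = 6.5 nm = 6.5e-09 m
Convert H_f = 394 kJ/kg = 394000 J/kg
dT = 2 * gamma_SL * T_bulk / (rho * H_f * R)
dT = 2 * 1.35 * 709 / (12477 * 394000 * 6.5e-09)
dT = 59.9 K

59.9


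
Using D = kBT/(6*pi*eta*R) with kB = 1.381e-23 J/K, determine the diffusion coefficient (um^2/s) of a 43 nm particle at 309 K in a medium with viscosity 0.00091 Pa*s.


Radius R = 43/2 = 21.5 nm = 2.15e-08 m
D = kB*T / (6*pi*eta*R)
D = 1.381e-23 * 309 / (6 * pi * 0.00091 * 2.15e-08)
D = 1.1571e-11 m^2/s = 11.571 um^2/s

11.571


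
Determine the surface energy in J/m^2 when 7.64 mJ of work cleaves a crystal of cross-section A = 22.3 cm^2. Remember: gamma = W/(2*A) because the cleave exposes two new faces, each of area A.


Convert: A = 22.3 cm^2 = 0.00223 m^2, W = 7.64 mJ = 0.00764 J
Cleaving exposes two faces of area A, so total new surface = 2*A and gamma = W / (2*A)
gamma = 0.00764 / (2 * 0.00223)
gamma = 1.713 J/m^2

1.713


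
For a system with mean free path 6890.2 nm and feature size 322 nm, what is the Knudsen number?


Knudsen number Kn = lambda / L
Kn = 6890.2 / 322
Kn = 21.3981

21.3981


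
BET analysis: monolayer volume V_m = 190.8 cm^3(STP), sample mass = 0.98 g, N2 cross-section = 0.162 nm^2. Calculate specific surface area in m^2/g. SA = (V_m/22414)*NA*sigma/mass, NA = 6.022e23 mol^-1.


Number of moles in monolayer = V_m / 22414 = 190.8 / 22414 = 0.00851254
Number of molecules = moles * NA = 0.00851254 * 6.022e23
SA = molecules * sigma / mass
SA = (190.8 / 22414) * 6.022e23 * 0.162e-18 / 0.98
SA = 847.4 m^2/g

847.4


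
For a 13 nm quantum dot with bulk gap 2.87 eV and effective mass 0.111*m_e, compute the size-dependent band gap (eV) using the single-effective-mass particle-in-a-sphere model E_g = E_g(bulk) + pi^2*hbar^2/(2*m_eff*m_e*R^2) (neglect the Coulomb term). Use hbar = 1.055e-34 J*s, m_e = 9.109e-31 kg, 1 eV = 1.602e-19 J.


Radius R = 13/2 nm = 6.5e-09 m
Confinement energy dE = pi^2 * hbar^2 / (2 * m_eff * m_e * R^2)
dE = pi^2 * (1.055e-34)^2 / (2 * 0.111 * 9.109e-31 * (6.5e-09)^2) J, divided by 1.602e-19 J/eV
dE = 0.0803 eV
Total band gap = E_g(bulk) + dE = 2.87 + 0.0803 = 2.9503 eV

2.9503


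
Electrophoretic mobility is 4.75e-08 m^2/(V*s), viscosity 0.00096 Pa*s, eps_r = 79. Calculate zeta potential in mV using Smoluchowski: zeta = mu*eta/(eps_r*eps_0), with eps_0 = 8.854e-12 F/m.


Smoluchowski equation: zeta = mu * eta / (eps_r * eps_0)
zeta = 4.75e-08 * 0.00096 / (79 * 8.854e-12)
zeta = 0.065193 V = 65.19 mV

65.19


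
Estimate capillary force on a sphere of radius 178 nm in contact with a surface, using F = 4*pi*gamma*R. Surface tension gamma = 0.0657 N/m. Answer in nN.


Convert radius: R = 178 nm = 1.78e-07 m
F = 4 * pi * gamma * R
F = 4 * pi * 0.0657 * 1.78e-07
F = 1.46959e-07 N = 146.9587 nN

146.9587


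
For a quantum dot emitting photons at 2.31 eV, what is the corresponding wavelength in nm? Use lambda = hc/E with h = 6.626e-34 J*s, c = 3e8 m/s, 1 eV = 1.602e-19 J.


Convert energy: E = 2.31 eV = 2.31 * 1.602e-19 = 3.70062e-19 J
lambda = h*c / E = 6.626e-34 * 3e8 / 3.70062e-19
lambda = 5.37153e-07 m = 537.2 nm

537.2


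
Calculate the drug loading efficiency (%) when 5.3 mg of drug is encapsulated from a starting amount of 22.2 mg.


Drug loading efficiency = (drug loaded / drug initial) * 100
DLE = 5.3 / 22.2 * 100
DLE = 0.2387 * 100
DLE = 23.87%

23.87


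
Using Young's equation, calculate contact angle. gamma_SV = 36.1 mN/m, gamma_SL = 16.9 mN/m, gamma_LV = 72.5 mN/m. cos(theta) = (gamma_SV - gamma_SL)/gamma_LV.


cos(theta) = (gamma_SV - gamma_SL) / gamma_LV
cos(theta) = (36.1 - 16.9) / 72.5
cos(theta) = 0.264828
theta = arccos(0.264828) = 74.64 degrees

74.64


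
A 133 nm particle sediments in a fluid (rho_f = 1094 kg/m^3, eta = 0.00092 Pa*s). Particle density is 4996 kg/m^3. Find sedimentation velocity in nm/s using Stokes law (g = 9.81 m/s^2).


Radius R = 133/2 nm = 6.65e-08 m
Density difference = 4996 - 1094 = 3902 kg/m^3
v = 2 * R^2 * (rho_p - rho_f) * g / (9 * eta)
v = 2 * (6.65e-08)^2 * 3902 * 9.81 / (9 * 0.00092)
v = 4.08883e-08 m/s = 40.8883 nm/s

40.8883


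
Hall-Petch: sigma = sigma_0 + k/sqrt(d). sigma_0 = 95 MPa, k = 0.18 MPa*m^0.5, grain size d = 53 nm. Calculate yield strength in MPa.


d = 53 nm = 5.3e-08 m
sqrt(d) = 0.0002302173
Hall-Petch contribution = k / sqrt(d) = 0.18 / 0.0002302173 = 781.9 MPa
sigma = sigma_0 + k/sqrt(d) = 95 + 781.9 = 876.9 MPa

876.9


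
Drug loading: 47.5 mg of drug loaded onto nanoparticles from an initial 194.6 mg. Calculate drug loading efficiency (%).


Drug loading efficiency = (drug loaded / drug initial) * 100
DLE = 47.5 / 194.6 * 100
DLE = 0.2441 * 100
DLE = 24.41%

24.41


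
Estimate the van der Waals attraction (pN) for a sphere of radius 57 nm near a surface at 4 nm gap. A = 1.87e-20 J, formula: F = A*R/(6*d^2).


Convert to SI: R = 57 nm = 5.7e-08 m, d = 4 nm = 4e-09 m
F = A * R / (6 * d^2)
F = 1.87e-20 * 5.7e-08 / (6 * (4e-09)^2)
F = 1.11031e-11 N = 11.103 pN

11.103


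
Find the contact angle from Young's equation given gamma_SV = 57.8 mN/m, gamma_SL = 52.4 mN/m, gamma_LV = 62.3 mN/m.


cos(theta) = (gamma_SV - gamma_SL) / gamma_LV
cos(theta) = (57.8 - 52.4) / 62.3
cos(theta) = 0.086677
theta = arccos(0.086677) = 85.03 degrees

85.03


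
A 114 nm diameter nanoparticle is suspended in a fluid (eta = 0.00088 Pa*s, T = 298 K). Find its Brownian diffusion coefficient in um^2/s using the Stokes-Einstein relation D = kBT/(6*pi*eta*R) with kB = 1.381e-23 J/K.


Radius R = 114/2 = 57 nm = 5.7e-08 m
D = kB*T / (6*pi*eta*R)
D = 1.381e-23 * 298 / (6 * pi * 0.00088 * 5.7e-08)
D = 4.35263e-12 m^2/s = 4.353 um^2/s

4.353


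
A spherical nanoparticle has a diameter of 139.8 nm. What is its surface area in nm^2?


Radius r = 139.8/2 = 69.9 nm
Surface area SA = 4 * pi * r^2
SA = 4 * pi * (69.9)^2
SA = 61399.41 nm^2

61399.41


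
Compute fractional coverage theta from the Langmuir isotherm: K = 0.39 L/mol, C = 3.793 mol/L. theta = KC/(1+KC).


Langmuir isotherm: theta = K*C / (1 + K*C)
K*C = 0.39 * 3.793 = 1.47927
theta = 1.47927 / (1 + 1.47927) = 1.47927 / 2.47927
theta = 0.5967

0.5967


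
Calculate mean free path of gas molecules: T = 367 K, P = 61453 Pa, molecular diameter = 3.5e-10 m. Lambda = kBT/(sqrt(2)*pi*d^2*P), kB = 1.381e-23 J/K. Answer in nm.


Mean free path: lambda = kB*T / (sqrt(2) * pi * d^2 * P)
lambda = 1.381e-23 * 367 / (sqrt(2) * pi * (3.5e-10)^2 * 61453)
lambda = 1.51536e-07 m
lambda = 151.54 nm

151.54


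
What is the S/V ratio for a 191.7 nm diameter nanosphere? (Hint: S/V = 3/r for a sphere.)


Radius r = 191.7/2 = 95.85 nm
S/V = 3 / r = 3 / 95.85
S/V = 0.0313 nm^-1

0.0313


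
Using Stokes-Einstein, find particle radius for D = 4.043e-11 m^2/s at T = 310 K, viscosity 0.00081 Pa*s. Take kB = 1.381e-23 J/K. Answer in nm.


Stokes-Einstein: R = kB*T / (6*pi*eta*D)
R = 1.381e-23 * 310 / (6 * pi * 0.00081 * 4.043e-11)
R = 6.9353e-09 m = 6.94 nm

6.94


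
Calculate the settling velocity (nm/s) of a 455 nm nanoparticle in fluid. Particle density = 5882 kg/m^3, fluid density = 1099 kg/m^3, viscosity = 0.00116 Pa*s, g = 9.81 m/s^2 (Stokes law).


Radius R = 455/2 nm = 2.275e-07 m
Density difference = 5882 - 1099 = 4783 kg/m^3
v = 2 * R^2 * (rho_p - rho_f) * g / (9 * eta)
v = 2 * (2.275e-07)^2 * 4783 * 9.81 / (9 * 0.00116)
v = 4.65224e-07 m/s = 465.2235 nm/s

465.2235


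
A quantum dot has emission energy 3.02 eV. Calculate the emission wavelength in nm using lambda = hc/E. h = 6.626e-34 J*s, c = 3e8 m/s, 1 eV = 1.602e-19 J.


Convert energy: E = 3.02 eV = 3.02 * 1.602e-19 = 4.83804e-19 J
lambda = h*c / E = 6.626e-34 * 3e8 / 4.83804e-19
lambda = 4.10869e-07 m = 410.9 nm

410.9


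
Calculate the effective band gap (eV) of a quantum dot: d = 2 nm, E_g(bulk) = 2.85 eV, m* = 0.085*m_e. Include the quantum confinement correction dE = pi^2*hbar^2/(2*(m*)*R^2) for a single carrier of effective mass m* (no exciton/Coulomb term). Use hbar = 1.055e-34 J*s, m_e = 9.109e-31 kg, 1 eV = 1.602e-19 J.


Radius R = 2/2 nm = 1e-09 m
Confinement energy dE = pi^2 * hbar^2 / (2 * m_eff * m_e * R^2)
dE = pi^2 * (1.055e-34)^2 / (2 * 0.085 * 9.109e-31 * (1e-09)^2) J, divided by 1.602e-19 J/eV
dE = 4.4282 eV
Total band gap = E_g(bulk) + dE = 2.85 + 4.4282 = 7.2782 eV

7.2782


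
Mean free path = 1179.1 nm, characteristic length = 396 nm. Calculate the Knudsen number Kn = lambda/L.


Knudsen number Kn = lambda / L
Kn = 1179.1 / 396
Kn = 2.9775

2.9775


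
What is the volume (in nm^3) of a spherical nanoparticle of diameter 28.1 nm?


Radius r = 28.1/2 = 14.05 nm
Volume V = (4/3) * pi * r^3
V = (4/3) * pi * (14.05)^3
V = 11617.63 nm^3

11617.63


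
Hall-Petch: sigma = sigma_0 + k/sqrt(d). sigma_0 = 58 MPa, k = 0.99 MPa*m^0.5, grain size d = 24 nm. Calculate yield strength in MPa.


d = 24 nm = 2.4e-08 m
sqrt(d) = 0.0001549193
Hall-Petch contribution = k / sqrt(d) = 0.99 / 0.0001549193 = 6390.4 MPa
sigma = sigma_0 + k/sqrt(d) = 58 + 6390.4 = 6448.4 MPa

6448.4


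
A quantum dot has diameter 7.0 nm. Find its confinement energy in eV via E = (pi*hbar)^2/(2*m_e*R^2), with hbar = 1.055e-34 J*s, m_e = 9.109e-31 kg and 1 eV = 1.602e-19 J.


Radius R = 7.0/2 = 3.5 nm = 3.5e-09 m
E = (pi * 1.055e-34)^2 / (2 * 9.109e-31 * (3.5e-09)^2)
E(J) = 4.9223e-21
E = E(J) / 1.602e-19 = 0.0307 eV

0.0307


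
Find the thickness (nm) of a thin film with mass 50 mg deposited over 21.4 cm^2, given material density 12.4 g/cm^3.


Convert: m = 50 mg = 5.0000e-05 kg, A = 21.4 cm^2 = 2.1400e-03 m^2, rho = 12.4 g/cm^3 = 12400 kg/m^3
t = m / (A * rho)
t = 5.0000e-05 / (2.1400e-03 * 12400)
t = 1.8842e-06 m = 1884.2 nm

1884.2


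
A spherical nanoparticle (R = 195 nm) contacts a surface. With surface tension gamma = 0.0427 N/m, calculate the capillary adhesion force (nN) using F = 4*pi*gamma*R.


Convert radius: R = 195 nm = 1.95e-07 m
F = 4 * pi * gamma * R
F = 4 * pi * 0.0427 * 1.95e-07
F = 1.04634e-07 N = 104.6339 nN

104.6339


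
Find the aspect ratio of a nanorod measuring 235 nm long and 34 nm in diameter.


Aspect ratio AR = length / diameter
AR = 235 / 34
AR = 6.91

6.91


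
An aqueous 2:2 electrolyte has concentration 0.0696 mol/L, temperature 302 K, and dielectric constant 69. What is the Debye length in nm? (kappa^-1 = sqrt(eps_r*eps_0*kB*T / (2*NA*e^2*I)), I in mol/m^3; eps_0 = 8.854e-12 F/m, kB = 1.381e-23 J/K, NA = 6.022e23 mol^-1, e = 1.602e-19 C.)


Ionic strength I = 0.0696 * 2^2 * 1000 = 278.4 mol/m^3
kappa^-1 = sqrt(69 * 8.854e-12 * 1.381e-23 * 302 / (2 * 6.022e23 * (1.602e-19)^2 * 278.4))
kappa^-1 = 0.544 nm

0.544


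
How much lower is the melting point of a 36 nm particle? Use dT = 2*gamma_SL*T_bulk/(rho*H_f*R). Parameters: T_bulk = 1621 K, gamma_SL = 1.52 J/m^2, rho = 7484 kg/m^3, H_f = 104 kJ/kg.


Radius R = 36/2 = 18 nm = 1.8e-08 m
Convert H_f = 104 kJ/kg = 104000 J/kg
dT = 2 * gamma_SL * T_bulk / (rho * H_f * R)
dT = 2 * 1.52 * 1621 / (7484 * 104000 * 1.8e-08)
dT = 351.7 K

351.7


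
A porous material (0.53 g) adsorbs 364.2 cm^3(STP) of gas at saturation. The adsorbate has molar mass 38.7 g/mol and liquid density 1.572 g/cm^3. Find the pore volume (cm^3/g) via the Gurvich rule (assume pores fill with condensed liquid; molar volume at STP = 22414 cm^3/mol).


Moles adsorbed n = V_ads / 22414 = 364.2 / 22414 = 1.624877e-02 mol
Liquid volume V_liq = n * M / rho_liq = 1.624877e-02 * 38.7 / 1.572 = 0.40002 cm^3
Specific pore volume V_pore = V_liq / m_sample = 0.40002 / 0.53
V_pore = 0.7548 cm^3/g

0.7548


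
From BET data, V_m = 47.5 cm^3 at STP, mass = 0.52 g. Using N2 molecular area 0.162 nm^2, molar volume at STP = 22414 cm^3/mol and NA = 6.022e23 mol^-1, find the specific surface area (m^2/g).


Number of moles in monolayer = V_m / 22414 = 47.5 / 22414 = 0.00211921
Number of molecules = moles * NA = 0.00211921 * 6.022e23
SA = molecules * sigma / mass
SA = (47.5 / 22414) * 6.022e23 * 0.162e-18 / 0.52
SA = 397.6 m^2/g

397.6


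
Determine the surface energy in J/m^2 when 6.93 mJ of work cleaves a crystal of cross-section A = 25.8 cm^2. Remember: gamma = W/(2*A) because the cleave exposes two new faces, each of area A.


Convert: A = 25.8 cm^2 = 0.00258 m^2, W = 6.93 mJ = 0.00693 J
Cleaving exposes two faces of area A, so total new surface = 2*A and gamma = W / (2*A)
gamma = 0.00693 / (2 * 0.00258)
gamma = 1.343 J/m^2

1.343


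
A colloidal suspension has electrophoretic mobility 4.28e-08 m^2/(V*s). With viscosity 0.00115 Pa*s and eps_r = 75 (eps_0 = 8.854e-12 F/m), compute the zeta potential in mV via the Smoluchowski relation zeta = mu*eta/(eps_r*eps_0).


Smoluchowski equation: zeta = mu * eta / (eps_r * eps_0)
zeta = 4.28e-08 * 0.00115 / (75 * 8.854e-12)
zeta = 0.074121 V = 74.12 mV

74.12


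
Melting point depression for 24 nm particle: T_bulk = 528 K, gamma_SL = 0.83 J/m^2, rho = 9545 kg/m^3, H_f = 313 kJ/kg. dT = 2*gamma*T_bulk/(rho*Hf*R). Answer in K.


Radius R = 24/2 = 12 nm = 1.2e-08 m
Convert H_f = 313 kJ/kg = 313000 J/kg
dT = 2 * gamma_SL * T_bulk / (rho * H_f * R)
dT = 2 * 0.83 * 528 / (9545 * 313000 * 1.2e-08)
dT = 24.4 K

24.4


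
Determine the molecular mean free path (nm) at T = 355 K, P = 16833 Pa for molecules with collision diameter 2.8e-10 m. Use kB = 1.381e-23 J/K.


Mean free path: lambda = kB*T / (sqrt(2) * pi * d^2 * P)
lambda = 1.381e-23 * 355 / (sqrt(2) * pi * (2.8e-10)^2 * 16833)
lambda = 8.36141e-07 m
lambda = 836.14 nm

836.14


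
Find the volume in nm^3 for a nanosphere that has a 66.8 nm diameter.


Radius r = 66.8/2 = 33.4 nm
Volume V = (4/3) * pi * r^3
V = (4/3) * pi * (33.4)^3
V = 156073.08 nm^3

156073.08


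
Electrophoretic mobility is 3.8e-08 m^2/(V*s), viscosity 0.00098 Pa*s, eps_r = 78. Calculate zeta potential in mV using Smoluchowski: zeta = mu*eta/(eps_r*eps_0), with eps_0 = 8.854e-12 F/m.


Smoluchowski equation: zeta = mu * eta / (eps_r * eps_0)
zeta = 3.8e-08 * 0.00098 / (78 * 8.854e-12)
zeta = 0.053923 V = 53.92 mV

53.92


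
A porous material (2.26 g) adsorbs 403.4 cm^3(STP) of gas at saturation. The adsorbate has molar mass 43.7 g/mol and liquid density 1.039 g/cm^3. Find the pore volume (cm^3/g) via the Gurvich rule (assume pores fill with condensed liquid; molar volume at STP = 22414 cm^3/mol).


Moles adsorbed n = V_ads / 22414 = 403.4 / 22414 = 1.799768e-02 mol
Liquid volume V_liq = n * M / rho_liq = 1.799768e-02 * 43.7 / 1.039 = 0.75698 cm^3
Specific pore volume V_pore = V_liq / m_sample = 0.75698 / 2.26
V_pore = 0.3349 cm^3/g

0.3349


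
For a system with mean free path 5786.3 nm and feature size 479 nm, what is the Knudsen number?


Knudsen number Kn = lambda / L
Kn = 5786.3 / 479
Kn = 12.08

12.08


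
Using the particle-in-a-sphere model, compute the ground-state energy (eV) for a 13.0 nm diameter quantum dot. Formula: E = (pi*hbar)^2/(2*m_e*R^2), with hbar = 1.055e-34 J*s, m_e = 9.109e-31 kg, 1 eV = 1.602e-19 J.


Radius R = 13.0/2 = 6.5 nm = 6.5e-09 m
E = (pi * 1.055e-34)^2 / (2 * 9.109e-31 * (6.5e-09)^2)
E(J) = 1.42718e-21
E = E(J) / 1.602e-19 = 0.0089 eV

0.0089


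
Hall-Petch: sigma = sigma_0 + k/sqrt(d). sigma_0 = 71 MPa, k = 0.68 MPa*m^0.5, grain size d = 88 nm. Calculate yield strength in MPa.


d = 88 nm = 8.8e-08 m
sqrt(d) = 0.0002966479
Hall-Petch contribution = k / sqrt(d) = 0.68 / 0.0002966479 = 2292.3 MPa
sigma = sigma_0 + k/sqrt(d) = 71 + 2292.3 = 2363.3 MPa

2363.3


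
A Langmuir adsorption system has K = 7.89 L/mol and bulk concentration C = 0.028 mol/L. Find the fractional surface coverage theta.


Langmuir isotherm: theta = K*C / (1 + K*C)
K*C = 7.89 * 0.028 = 0.22092
theta = 0.22092 / (1 + 0.22092) = 0.22092 / 1.22092
theta = 0.1809

0.1809


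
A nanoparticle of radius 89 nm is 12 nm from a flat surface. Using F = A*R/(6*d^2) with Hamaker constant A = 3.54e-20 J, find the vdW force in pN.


Convert to SI: R = 89 nm = 8.9e-08 m, d = 12 nm = 1.2e-08 m
F = A * R / (6 * d^2)
F = 3.54e-20 * 8.9e-08 / (6 * (1.2e-08)^2)
F = 3.64653e-12 N = 3.647 pN

3.647


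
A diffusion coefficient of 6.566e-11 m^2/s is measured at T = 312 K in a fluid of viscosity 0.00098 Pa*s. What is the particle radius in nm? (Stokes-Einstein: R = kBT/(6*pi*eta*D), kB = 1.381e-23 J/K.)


Stokes-Einstein: R = kB*T / (6*pi*eta*D)
R = 1.381e-23 * 312 / (6 * pi * 0.00098 * 6.566e-11)
R = 3.55239e-09 m = 3.55 nm

3.55


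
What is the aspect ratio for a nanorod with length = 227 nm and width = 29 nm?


Aspect ratio AR = length / diameter
AR = 227 / 29
AR = 7.83

7.83


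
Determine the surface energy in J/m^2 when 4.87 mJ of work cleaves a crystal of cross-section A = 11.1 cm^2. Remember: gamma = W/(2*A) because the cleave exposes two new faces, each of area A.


Convert: A = 11.1 cm^2 = 0.00111 m^2, W = 4.87 mJ = 0.00487 J
Cleaving exposes two faces of area A, so total new surface = 2*A and gamma = W / (2*A)
gamma = 0.00487 / (2 * 0.00111)
gamma = 2.194 J/m^2

2.194


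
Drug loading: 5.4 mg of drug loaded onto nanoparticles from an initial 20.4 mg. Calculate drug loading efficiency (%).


Drug loading efficiency = (drug loaded / drug initial) * 100
DLE = 5.4 / 20.4 * 100
DLE = 0.2647 * 100
DLE = 26.47%

26.47


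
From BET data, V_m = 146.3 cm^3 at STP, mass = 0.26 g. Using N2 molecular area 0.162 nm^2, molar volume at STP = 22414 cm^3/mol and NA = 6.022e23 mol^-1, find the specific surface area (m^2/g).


Number of moles in monolayer = V_m / 22414 = 146.3 / 22414 = 0.00652717
Number of molecules = moles * NA = 0.00652717 * 6.022e23
SA = molecules * sigma / mass
SA = (146.3 / 22414) * 6.022e23 * 0.162e-18 / 0.26
SA = 2449.1 m^2/g

2449.1


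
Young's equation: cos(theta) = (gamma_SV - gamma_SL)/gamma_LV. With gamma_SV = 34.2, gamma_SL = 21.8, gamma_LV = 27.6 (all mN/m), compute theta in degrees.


cos(theta) = (gamma_SV - gamma_SL) / gamma_LV
cos(theta) = (34.2 - 21.8) / 27.6
cos(theta) = 0.449275
theta = arccos(0.449275) = 63.3 degrees

63.3


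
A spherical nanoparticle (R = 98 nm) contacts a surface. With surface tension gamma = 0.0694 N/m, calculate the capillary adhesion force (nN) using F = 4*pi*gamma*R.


Convert radius: R = 98 nm = 9.8e-08 m
F = 4 * pi * gamma * R
F = 4 * pi * 0.0694 * 9.8e-08
F = 8.54664e-08 N = 85.4664 nN

85.4664


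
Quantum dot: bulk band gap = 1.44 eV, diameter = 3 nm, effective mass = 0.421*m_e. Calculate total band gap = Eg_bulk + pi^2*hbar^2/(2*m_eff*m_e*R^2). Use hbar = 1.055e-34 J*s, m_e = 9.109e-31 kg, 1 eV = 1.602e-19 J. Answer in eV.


Radius R = 3/2 nm = 1.5e-09 m
Confinement energy dE = pi^2 * hbar^2 / (2 * m_eff * m_e * R^2)
dE = pi^2 * (1.055e-34)^2 / (2 * 0.421 * 9.109e-31 * (1.5e-09)^2) J, divided by 1.602e-19 J/eV
dE = 0.3974 eV
Total band gap = E_g(bulk) + dE = 1.44 + 0.3974 = 1.8374 eV

1.8374


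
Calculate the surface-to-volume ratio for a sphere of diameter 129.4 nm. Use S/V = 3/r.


Radius r = 129.4/2 = 64.7 nm
S/V = 3 / r = 3 / 64.7
S/V = 0.0464 nm^-1

0.0464


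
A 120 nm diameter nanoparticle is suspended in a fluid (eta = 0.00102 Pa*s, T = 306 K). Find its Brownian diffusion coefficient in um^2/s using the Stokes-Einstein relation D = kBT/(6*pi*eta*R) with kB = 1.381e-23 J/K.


Radius R = 120/2 = 60 nm = 6e-08 m
D = kB*T / (6*pi*eta*R)
D = 1.381e-23 * 306 / (6 * pi * 0.00102 * 6e-08)
D = 3.66322e-12 m^2/s = 3.663 um^2/s

3.663


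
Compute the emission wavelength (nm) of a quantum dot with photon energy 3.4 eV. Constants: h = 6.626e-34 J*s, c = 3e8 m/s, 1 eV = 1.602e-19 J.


Convert energy: E = 3.4 eV = 3.4 * 1.602e-19 = 5.4468e-19 J
lambda = h*c / E = 6.626e-34 * 3e8 / 5.4468e-19
lambda = 3.64948e-07 m = 364.9 nm

364.9


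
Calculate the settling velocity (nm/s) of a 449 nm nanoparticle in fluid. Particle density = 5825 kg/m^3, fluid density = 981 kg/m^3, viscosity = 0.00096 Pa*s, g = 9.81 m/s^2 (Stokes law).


Radius R = 449/2 nm = 2.245e-07 m
Density difference = 5825 - 981 = 4844 kg/m^3
v = 2 * R^2 * (rho_p - rho_f) * g / (9 * eta)
v = 2 * (2.245e-07)^2 * 4844 * 9.81 / (9 * 0.00096)
v = 5.54399e-07 m/s = 554.3985 nm/s

554.3985


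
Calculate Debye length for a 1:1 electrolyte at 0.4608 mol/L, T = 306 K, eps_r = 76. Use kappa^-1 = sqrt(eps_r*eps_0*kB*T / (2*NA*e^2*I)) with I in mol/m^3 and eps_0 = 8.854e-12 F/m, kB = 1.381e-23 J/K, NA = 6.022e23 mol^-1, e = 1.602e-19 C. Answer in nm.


Ionic strength I = 0.4608 * 1^2 * 1000 = 460.8 mol/m^3
kappa^-1 = sqrt(76 * 8.854e-12 * 1.381e-23 * 306 / (2 * 6.022e23 * (1.602e-19)^2 * 460.8))
kappa^-1 = 0.447 nm

0.447


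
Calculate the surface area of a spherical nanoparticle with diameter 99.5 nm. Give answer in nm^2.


Radius r = 99.5/2 = 49.75 nm
Surface area SA = 4 * pi * r^2
SA = 4 * pi * (49.75)^2
SA = 31102.55 nm^2

31102.55


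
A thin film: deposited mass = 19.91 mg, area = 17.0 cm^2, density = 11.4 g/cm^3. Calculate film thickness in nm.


Convert: m = 19.91 mg = 1.9910e-05 kg, A = 17.0 cm^2 = 1.7000e-03 m^2, rho = 11.4 g/cm^3 = 11400 kg/m^3
t = m / (A * rho)
t = 1.9910e-05 / (1.7000e-03 * 11400)
t = 1.0273e-06 m = 1027.3 nm

1027.3


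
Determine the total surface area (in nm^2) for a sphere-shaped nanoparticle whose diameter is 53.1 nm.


Radius r = 53.1/2 = 26.55 nm
Surface area SA = 4 * pi * r^2
SA = 4 * pi * (26.55)^2
SA = 8858.07 nm^2

8858.07
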